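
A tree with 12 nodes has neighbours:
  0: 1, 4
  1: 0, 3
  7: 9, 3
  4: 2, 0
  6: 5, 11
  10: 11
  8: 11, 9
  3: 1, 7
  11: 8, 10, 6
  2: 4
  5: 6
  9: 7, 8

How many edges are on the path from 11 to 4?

Walking from 11: 11 – 8 – 9 – 7 – 3 – 1 – 0 – 4. Length 7.

7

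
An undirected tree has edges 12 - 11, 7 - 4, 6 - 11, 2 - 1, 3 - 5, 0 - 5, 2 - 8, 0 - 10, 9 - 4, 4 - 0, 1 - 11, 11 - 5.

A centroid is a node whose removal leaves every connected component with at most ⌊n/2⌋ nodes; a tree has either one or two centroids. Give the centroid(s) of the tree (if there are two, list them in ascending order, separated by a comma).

Delete 5: the remaining components have sizes 6, 5, 1. Max 6 ≤ 6, so 5 is a centroid.
Every other node leaves some component of size > 6, so the centroid is unique.

5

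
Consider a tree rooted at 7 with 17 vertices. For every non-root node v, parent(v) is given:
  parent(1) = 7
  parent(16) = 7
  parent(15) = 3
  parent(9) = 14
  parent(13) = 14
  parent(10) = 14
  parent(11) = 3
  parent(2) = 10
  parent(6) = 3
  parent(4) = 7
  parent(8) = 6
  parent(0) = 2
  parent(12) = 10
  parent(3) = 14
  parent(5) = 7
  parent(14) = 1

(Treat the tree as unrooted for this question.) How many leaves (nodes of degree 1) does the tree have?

10

Degree-1 nodes: 0, 4, 5, 8, 9, 11, 12, 13, 15, 16 — 10 of them.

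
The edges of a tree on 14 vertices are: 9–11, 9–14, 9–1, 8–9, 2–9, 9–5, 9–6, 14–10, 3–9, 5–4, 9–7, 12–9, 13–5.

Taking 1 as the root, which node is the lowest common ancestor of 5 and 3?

Ancestors of 5 (toward the root): 5, 9, 1.
Ancestors of 3: 3, 9, 1.
The deepest node appearing in both lists is 9.

9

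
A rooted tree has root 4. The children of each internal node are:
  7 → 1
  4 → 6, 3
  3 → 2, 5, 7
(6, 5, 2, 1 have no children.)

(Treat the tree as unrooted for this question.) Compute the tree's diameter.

A longest path is 1 - 7 - 3 - 4 - 6, with 4 edges.

4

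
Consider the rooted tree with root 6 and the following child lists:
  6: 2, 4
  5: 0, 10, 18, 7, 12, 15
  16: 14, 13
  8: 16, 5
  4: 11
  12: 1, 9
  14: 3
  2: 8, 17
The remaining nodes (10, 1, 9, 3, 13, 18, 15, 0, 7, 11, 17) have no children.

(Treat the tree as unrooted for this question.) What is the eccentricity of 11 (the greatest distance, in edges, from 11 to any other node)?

The node farthest from 11 is 9 (3, 1 also at distance 7), via 11–4–6–2–8–5–12–9 — 7 edges.

7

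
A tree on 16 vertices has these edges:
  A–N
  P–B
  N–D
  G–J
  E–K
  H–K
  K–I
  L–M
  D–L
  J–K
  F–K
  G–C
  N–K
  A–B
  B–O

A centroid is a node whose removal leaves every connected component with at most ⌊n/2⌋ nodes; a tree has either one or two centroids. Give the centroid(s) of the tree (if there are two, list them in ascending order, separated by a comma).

K, N

Delete N: the remaining components have sizes 8, 4, 3. Max 8 ≤ 8, so N is a centroid.
Its neighbour K also leaves a largest component of size 8, so both are centroids.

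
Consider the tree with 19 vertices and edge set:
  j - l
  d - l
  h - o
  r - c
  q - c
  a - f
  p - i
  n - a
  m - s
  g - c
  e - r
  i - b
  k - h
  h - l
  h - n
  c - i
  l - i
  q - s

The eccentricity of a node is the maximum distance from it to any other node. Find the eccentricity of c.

6

Distances from c peak at 6, attained at f.
c – i – l – h – n – a – f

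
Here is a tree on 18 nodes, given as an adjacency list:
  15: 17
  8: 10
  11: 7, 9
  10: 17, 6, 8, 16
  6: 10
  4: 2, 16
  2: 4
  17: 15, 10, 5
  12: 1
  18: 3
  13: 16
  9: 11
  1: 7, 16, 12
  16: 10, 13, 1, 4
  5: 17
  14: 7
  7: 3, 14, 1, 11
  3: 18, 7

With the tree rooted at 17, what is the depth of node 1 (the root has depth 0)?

3

Path from 17 to 1: 17 – 10 – 16 – 1, which has 3 edges.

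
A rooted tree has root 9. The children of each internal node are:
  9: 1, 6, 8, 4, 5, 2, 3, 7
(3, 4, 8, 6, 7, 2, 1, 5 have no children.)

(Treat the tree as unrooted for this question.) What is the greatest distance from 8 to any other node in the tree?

2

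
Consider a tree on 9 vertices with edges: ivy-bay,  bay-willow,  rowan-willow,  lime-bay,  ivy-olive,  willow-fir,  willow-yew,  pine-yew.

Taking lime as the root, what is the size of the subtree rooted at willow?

5

Descendants of willow (including itself): willow, fir, yew, rowan, pine. That's 5.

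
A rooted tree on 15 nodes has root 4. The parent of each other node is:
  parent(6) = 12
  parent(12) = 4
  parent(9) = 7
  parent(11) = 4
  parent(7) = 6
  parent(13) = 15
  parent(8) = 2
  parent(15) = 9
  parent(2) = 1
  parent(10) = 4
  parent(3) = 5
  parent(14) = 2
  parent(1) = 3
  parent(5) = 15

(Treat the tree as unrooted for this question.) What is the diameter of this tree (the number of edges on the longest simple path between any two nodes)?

Starting from 10, a farthest node is 14 at distance 11.
One longest path: 10 – 4 – 12 – 6 – 7 – 9 – 15 – 5 – 3 – 1 – 2 – 14.
So the diameter is 11.

11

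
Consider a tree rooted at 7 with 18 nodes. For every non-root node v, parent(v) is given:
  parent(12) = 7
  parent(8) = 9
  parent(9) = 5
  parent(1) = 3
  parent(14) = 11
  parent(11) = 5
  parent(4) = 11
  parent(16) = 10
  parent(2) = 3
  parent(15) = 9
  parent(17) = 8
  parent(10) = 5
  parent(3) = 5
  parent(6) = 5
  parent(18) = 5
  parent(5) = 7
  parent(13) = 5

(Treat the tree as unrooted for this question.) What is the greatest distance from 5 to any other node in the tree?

A farthest node from 5 is 17.
The path 5–9–8–17 has 3 edges.

3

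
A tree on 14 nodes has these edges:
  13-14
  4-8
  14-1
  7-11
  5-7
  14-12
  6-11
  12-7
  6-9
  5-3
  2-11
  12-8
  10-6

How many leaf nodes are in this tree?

Exactly 7 nodes have a single neighbour: 1, 2, 3, 4, 9, 10, 13.

7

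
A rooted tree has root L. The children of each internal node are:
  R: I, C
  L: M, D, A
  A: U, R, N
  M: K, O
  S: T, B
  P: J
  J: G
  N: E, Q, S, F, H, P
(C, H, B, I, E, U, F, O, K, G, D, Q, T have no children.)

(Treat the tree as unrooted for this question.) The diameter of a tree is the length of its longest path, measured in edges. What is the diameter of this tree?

A longest path is O-M-L-A-N-P-J-G, with 7 edges.

7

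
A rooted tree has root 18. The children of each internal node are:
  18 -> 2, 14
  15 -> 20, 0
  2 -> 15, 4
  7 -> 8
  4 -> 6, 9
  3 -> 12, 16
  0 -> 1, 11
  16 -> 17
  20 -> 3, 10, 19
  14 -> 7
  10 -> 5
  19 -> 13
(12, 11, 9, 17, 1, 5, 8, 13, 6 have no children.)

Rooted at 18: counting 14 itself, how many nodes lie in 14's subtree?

The subtree rooted at 14 contains: 14, 7, 8 — 3 nodes.

3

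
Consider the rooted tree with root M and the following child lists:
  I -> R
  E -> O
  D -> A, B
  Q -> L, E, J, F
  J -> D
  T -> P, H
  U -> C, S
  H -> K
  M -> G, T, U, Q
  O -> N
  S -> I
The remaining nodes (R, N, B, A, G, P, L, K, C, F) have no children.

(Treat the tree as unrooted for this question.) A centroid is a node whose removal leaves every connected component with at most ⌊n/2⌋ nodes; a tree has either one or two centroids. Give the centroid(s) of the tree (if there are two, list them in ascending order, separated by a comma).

M

Delete M: the remaining components have sizes 10, 5, 4, 1. Max 10 ≤ 10, so M is a centroid.
No neighbour of M does as well, so M is the unique centroid.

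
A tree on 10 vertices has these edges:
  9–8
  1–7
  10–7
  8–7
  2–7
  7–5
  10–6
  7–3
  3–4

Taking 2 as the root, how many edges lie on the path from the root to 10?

2

Climbing from 10 to the root: 10 – 7 – 2. That's 2 steps.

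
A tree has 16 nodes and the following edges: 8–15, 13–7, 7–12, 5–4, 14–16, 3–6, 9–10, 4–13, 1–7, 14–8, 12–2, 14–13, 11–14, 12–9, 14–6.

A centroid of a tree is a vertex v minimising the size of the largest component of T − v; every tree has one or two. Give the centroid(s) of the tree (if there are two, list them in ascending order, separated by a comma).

13

Delete 13: the remaining components have sizes 7, 6, 2. Max 7 ≤ 8, so 13 is a centroid.
Every other node leaves some component of size > 8, so the centroid is unique.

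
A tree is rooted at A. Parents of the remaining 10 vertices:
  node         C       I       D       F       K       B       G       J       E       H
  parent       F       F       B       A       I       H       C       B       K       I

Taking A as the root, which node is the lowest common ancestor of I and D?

I

Path I→root: I F A; path D→root: D B H I F A.
First common node: I.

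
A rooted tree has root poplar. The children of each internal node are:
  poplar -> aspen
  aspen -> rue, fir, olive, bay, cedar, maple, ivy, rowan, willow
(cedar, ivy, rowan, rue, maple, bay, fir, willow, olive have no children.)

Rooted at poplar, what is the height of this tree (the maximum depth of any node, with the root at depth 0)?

A deepest node is rue, reached by poplar–aspen–rue.
That path has 2 edges, so the height is 2.

2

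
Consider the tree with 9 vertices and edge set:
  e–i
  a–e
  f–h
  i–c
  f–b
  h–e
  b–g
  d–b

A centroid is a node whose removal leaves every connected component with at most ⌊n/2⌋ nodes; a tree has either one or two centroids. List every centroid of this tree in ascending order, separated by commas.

h

Removing h splits the tree into components of sizes 4, 4; the largest is 4 ≤ ⌊9/2⌋ = 4.
Every other node leaves some component of size > 4, so the centroid is unique.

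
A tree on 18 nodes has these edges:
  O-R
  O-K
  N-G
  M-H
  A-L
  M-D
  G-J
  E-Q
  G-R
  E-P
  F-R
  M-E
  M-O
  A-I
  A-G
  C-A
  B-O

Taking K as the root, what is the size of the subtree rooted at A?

The subtree rooted at A contains: A, I, L, C — 4 nodes.

4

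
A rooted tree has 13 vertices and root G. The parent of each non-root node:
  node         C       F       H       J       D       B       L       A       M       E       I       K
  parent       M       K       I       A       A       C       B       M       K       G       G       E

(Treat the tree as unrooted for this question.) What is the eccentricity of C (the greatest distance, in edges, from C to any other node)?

A farthest node from C is H.
The path C-M-K-E-G-I-H has 6 edges.

6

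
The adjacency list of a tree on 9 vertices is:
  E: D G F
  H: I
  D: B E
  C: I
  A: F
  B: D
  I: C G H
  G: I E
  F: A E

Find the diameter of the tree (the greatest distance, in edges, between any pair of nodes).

5

BFS from C reaches B last, at distance 5; BFS from B confirms no node is farther.
Path: C – I – G – E – D – B.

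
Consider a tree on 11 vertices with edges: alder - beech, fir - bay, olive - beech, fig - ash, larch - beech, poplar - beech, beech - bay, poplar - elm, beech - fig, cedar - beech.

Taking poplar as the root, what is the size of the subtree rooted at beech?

Descendants of beech (including itself): beech, bay, olive, cedar, fig, alder, larch, fir, ash. That's 9.

9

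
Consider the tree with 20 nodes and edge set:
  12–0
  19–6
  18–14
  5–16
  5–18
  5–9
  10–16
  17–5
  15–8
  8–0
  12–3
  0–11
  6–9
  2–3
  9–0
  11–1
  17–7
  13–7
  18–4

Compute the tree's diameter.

8

A longest path is 2–3–12–0–9–5–17–7–13, with 8 edges.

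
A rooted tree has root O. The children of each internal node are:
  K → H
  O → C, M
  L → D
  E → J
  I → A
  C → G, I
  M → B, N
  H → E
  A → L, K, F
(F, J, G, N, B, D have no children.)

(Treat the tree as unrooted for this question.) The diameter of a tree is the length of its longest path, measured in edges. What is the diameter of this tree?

9

BFS from B reaches J last, at distance 9; BFS from J confirms no node is farther.
Path: B–M–O–C–I–A–K–H–E–J.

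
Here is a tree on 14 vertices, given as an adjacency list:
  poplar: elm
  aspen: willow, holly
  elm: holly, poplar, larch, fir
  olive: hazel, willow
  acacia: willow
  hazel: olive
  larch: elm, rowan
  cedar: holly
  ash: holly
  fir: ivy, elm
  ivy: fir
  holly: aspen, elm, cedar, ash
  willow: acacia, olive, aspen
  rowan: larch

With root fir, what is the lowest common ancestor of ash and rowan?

elm

Path ash→root: ash holly elm fir; path rowan→root: rowan larch elm fir.
First common node: elm.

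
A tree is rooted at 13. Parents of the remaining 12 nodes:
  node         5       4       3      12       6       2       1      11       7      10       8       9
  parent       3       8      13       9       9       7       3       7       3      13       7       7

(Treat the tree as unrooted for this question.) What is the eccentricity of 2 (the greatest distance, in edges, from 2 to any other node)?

A farthest node from 2 is 10.
The path 2–7–3–13–10 has 4 edges.

4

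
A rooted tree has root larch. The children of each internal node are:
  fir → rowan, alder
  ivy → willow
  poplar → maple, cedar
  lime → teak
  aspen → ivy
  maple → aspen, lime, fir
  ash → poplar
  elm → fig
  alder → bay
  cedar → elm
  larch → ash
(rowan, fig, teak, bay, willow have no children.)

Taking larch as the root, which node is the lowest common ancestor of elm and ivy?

Ancestors of elm (toward the root): elm, cedar, poplar, ash, larch.
Ancestors of ivy: ivy, aspen, maple, poplar, ash, larch.
The deepest node appearing in both lists is poplar.

poplar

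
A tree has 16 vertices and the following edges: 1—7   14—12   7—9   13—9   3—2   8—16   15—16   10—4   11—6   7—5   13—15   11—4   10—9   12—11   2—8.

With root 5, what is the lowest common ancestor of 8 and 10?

9

Ancestors of 8 (toward the root): 8, 16, 15, 13, 9, 7, 5.
Ancestors of 10: 10, 9, 7, 5.
The deepest node appearing in both lists is 9.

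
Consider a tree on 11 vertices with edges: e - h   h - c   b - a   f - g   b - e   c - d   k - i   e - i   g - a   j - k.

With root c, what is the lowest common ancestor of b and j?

e

b's ancestor chain is b, e, h, c and j's is j, k, i, e, h, c; they first meet at e.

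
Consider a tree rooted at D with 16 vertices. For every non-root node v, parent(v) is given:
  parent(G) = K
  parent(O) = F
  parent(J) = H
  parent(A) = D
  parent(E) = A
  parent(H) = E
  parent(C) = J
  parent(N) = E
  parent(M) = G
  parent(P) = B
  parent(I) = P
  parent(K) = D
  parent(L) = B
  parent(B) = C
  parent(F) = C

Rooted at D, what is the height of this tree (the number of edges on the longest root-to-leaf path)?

I sits deepest: D-A-E-H-J-C-B-P-I — 8 edges from the root.

8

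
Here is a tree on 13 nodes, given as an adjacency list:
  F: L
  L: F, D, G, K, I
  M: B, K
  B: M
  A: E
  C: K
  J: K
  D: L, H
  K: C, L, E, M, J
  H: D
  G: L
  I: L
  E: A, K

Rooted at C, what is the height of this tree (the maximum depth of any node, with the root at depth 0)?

4

H sits deepest: C–K–L–D–H — 4 edges from the root.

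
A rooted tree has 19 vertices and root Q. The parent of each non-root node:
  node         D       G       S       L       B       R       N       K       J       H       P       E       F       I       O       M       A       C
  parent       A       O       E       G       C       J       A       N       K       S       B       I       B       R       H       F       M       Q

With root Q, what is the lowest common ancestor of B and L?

B

Path B→root: B C Q; path L→root: L G O H S E I R J K N A M F B C Q.
First common node: B.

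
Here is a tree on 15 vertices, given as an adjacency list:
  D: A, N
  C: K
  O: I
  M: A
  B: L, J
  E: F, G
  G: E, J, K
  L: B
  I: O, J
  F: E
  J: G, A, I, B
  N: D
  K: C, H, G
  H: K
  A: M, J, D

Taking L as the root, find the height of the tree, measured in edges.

The longest root-to-leaf path is L–B–J–G–K–H (5 edges).

5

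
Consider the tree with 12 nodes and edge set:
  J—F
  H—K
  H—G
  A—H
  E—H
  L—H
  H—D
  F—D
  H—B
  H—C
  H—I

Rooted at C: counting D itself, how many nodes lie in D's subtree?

3

D's subtree: {D, F, J}, size 3.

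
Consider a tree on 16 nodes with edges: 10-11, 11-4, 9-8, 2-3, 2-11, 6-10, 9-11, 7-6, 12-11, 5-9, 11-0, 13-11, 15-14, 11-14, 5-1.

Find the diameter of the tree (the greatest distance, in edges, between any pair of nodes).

6

BFS from 1 reaches 7 last, at distance 6; BFS from 7 confirms no node is farther.
Path: 1–5–9–11–10–6–7.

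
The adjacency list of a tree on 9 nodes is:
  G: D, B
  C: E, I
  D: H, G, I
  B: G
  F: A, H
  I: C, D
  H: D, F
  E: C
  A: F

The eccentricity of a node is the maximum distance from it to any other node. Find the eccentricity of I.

The node farthest from I is A, via I – D – H – F – A — 4 edges.

4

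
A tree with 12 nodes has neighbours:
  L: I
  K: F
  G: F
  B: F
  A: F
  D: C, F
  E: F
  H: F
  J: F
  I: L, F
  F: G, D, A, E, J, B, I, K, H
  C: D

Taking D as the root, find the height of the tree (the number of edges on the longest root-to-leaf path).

The longest root-to-leaf path is D-F-I-L (3 edges).

3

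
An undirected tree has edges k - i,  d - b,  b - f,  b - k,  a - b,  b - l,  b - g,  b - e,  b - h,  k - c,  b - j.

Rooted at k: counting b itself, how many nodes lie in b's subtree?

9

Descendants of b (including itself): b, h, e, l, j, d, a, f, g. That's 9.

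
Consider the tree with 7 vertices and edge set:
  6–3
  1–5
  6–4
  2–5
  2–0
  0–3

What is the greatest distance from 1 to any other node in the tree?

6

The node farthest from 1 is 4, via 1–5–2–0–3–6–4 — 6 edges.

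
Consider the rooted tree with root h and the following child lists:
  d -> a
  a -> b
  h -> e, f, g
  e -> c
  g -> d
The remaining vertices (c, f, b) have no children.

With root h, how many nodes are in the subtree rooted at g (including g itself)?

4

Descendants of g (including itself): g, d, a, b. That's 4.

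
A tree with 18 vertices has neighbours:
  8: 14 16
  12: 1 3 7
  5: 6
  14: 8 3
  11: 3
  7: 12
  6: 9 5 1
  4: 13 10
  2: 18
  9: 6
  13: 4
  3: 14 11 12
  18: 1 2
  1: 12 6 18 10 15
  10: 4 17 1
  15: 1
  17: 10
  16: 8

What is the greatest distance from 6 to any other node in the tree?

A farthest node from 6 is 16.
The path 6 – 1 – 12 – 3 – 14 – 8 – 16 has 6 edges.

6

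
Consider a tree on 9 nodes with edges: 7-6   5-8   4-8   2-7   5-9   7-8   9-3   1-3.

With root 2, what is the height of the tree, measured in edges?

1 sits deepest: 2–7–8–5–9–3–1 — 6 edges from the root.

6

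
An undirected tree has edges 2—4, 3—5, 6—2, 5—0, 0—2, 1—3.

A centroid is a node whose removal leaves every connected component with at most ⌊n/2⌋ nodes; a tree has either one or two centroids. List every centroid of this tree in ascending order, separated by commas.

Delete 0: the remaining components have sizes 3, 3. Max 3 ≤ 3, so 0 is a centroid.
Every other node leaves some component of size > 3, so the centroid is unique.

0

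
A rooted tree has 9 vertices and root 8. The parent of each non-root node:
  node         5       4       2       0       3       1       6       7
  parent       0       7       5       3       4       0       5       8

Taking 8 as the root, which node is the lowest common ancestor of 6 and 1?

6's ancestor chain is 6, 5, 0, 3, 4, 7, 8 and 1's is 1, 0, 3, 4, 7, 8; they first meet at 0.

0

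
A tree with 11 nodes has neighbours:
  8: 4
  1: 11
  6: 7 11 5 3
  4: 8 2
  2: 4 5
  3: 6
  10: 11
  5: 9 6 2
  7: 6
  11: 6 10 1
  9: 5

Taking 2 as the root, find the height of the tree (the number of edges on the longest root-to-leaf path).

The longest root-to-leaf path is 2-5-6-11-1 (4 edges).

4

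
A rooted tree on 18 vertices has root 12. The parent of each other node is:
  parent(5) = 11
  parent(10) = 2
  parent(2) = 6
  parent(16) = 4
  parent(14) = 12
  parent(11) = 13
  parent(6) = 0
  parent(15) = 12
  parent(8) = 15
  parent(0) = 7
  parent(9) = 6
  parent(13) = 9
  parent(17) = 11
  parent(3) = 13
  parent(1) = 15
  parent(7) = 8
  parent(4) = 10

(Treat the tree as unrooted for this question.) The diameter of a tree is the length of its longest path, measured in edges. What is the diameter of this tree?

10

A longest path is 14–12–15–8–7–0–6–2–10–4–16, with 10 edges.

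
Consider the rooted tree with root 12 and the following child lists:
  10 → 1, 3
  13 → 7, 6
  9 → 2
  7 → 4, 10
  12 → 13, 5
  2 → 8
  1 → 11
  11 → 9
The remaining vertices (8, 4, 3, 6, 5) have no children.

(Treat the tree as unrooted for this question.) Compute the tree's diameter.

BFS from 5 reaches 8 last, at distance 9; BFS from 8 confirms no node is farther.
Path: 5 - 12 - 13 - 7 - 10 - 1 - 11 - 9 - 2 - 8.

9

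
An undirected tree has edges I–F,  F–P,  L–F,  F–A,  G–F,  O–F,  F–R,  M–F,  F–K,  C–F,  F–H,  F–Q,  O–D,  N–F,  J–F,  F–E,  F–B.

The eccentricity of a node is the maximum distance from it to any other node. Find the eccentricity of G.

3

Distances from G peak at 3, attained at D.
G – F – O – D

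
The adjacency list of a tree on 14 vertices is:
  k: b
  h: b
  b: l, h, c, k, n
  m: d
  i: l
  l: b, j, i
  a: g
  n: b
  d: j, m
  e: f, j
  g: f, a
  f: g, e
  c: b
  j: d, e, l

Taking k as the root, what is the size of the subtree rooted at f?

The subtree rooted at f contains: f, g, a — 3 nodes.

3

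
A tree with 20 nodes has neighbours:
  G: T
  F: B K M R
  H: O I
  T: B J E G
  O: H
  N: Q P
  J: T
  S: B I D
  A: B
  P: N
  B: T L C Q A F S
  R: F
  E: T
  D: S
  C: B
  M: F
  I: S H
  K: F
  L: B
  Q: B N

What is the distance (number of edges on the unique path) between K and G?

4

Walking from K: K - F - B - T - G. Length 4.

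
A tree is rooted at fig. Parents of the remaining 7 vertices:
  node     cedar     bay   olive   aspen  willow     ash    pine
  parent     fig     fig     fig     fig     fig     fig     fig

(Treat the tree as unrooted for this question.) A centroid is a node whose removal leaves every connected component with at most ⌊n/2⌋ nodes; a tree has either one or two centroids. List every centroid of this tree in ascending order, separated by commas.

Removing fig splits the tree into components of sizes 1, 1, 1, 1, 1, 1, 1; the largest is 1 ≤ ⌊8/2⌋ = 4.
Every other node leaves some component of size > 4, so the centroid is unique.

fig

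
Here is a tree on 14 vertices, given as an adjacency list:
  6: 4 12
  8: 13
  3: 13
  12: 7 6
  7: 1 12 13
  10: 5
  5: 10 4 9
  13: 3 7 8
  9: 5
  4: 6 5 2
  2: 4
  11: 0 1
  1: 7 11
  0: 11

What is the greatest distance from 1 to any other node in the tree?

The node farthest from 1 is 9 (10 also at distance 6), via 1–7–12–6–4–5–9 — 6 edges.

6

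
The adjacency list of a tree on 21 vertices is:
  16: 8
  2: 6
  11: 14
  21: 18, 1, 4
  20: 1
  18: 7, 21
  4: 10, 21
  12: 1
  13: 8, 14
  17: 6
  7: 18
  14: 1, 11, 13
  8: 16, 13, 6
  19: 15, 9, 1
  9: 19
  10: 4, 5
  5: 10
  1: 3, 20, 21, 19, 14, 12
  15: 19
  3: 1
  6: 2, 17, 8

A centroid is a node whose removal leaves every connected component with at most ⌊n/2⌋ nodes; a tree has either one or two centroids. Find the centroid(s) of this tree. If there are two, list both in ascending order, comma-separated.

Delete 1: the remaining components have sizes 8, 6, 3, 1, 1, 1. Max 8 ≤ 10, so 1 is a centroid.
No neighbour of 1 does as well, so 1 is the unique centroid.

1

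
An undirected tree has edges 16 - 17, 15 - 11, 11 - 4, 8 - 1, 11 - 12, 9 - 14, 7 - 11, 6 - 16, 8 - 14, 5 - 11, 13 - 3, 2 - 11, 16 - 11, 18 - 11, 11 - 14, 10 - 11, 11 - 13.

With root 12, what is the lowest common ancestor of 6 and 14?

11

Path 6→root: 6 16 11 12; path 14→root: 14 11 12.
First common node: 11.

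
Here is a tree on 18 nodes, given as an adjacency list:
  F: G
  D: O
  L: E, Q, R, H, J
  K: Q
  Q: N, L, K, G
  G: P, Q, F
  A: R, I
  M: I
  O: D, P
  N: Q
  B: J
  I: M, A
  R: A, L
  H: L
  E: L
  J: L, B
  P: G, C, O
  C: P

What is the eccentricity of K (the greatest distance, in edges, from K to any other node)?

6

A farthest node from K is M.
The path K – Q – L – R – A – I – M has 6 edges.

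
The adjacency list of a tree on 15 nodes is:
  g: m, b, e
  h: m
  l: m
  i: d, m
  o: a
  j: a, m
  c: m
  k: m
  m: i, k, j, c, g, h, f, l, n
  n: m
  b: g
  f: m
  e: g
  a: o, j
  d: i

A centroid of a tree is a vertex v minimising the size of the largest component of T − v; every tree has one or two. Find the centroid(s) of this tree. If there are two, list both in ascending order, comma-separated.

Removing m splits the tree into components of sizes 3, 3, 2, 1, 1, 1, 1, 1, 1; the largest is 3 ≤ ⌊15/2⌋ = 7.
Every other node leaves some component of size > 7, so the centroid is unique.

m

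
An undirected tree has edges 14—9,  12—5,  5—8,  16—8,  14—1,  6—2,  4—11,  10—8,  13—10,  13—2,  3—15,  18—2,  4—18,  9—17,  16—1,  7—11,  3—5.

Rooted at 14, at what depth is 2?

6

Climbing from 2 to the root: 2 → 13 → 10 → 8 → 16 → 1 → 14. That's 6 steps.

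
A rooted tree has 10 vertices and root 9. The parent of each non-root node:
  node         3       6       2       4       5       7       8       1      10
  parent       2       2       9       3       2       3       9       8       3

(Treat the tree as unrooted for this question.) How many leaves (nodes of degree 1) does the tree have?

6

Exactly 6 nodes have a single neighbour: 1, 4, 5, 6, 7, 10.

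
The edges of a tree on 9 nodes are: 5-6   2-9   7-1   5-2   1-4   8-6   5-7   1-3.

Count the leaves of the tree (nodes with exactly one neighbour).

4

Exactly 4 nodes have a single neighbour: 3, 4, 8, 9.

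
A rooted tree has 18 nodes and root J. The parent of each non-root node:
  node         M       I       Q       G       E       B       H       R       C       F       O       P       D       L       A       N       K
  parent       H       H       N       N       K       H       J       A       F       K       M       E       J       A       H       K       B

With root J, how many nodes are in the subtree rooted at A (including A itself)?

The subtree rooted at A contains: A, R, L — 3 nodes.

3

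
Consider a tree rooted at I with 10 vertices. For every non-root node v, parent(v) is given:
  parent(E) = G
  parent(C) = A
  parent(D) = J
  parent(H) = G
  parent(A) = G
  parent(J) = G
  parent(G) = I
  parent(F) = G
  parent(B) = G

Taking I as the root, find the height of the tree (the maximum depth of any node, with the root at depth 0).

A deepest node is C, reached by I-G-A-C.
That path has 3 edges, so the height is 3.

3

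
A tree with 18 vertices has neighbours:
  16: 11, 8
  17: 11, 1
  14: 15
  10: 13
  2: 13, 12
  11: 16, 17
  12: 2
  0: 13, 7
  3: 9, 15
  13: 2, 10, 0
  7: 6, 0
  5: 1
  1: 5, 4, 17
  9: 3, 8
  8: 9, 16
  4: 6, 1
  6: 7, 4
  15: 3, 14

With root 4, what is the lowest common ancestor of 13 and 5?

4

Path 13→root: 13 0 7 6 4; path 5→root: 5 1 4.
First common node: 4.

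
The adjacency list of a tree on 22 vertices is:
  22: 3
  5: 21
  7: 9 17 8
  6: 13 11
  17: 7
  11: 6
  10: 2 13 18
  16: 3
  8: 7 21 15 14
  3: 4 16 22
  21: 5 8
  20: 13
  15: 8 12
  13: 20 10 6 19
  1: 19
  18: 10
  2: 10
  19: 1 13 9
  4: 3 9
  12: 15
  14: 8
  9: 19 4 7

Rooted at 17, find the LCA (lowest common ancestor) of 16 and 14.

Ancestors of 16 (toward the root): 16, 3, 4, 9, 7, 17.
Ancestors of 14: 14, 8, 7, 17.
The deepest node appearing in both lists is 7.

7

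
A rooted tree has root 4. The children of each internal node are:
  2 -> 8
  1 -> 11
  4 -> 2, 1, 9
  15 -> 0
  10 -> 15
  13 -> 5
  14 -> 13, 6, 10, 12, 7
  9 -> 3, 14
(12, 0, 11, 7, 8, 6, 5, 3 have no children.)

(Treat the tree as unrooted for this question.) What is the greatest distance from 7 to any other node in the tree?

The node farthest from 7 is 11 (8 also at distance 5), via 7–14–9–4–1–11 — 5 edges.

5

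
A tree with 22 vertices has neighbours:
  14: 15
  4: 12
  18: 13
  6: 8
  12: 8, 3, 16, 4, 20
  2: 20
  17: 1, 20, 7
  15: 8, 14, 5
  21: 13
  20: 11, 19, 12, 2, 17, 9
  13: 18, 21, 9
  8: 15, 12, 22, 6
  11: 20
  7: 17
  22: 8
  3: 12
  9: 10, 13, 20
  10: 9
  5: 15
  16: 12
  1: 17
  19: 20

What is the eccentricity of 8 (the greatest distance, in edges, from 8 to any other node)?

5

A farthest node from 8 is 18 (21 also at distance 5).
The path 8-12-20-9-13-18 has 5 edges.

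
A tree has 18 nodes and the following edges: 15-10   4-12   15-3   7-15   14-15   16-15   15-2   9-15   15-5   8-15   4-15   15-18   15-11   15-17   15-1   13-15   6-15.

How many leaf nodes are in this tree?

The leaves are 1, 2, 3, 5, 6, 7, 8, 9, 10, 11, 12, 13, 14, 16, 17, 18.
That is 16 leaves.

16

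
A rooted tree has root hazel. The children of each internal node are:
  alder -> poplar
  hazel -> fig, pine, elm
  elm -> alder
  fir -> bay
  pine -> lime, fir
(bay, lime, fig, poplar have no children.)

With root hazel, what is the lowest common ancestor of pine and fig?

hazel

Path pine→root: pine hazel; path fig→root: fig hazel.
First common node: hazel.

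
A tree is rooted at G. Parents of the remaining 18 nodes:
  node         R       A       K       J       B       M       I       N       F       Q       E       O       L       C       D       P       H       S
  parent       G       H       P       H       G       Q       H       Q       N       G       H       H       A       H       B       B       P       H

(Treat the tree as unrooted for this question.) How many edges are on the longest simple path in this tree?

8

BFS from L reaches F last, at distance 8; BFS from F confirms no node is farther.
Path: L–A–H–P–B–G–Q–N–F.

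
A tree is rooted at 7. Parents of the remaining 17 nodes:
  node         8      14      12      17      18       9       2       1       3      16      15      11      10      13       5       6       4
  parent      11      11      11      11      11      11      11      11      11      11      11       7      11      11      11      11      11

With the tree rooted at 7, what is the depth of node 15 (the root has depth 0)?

Climbing from 15 to the root: 15 → 11 → 7. That's 2 steps.

2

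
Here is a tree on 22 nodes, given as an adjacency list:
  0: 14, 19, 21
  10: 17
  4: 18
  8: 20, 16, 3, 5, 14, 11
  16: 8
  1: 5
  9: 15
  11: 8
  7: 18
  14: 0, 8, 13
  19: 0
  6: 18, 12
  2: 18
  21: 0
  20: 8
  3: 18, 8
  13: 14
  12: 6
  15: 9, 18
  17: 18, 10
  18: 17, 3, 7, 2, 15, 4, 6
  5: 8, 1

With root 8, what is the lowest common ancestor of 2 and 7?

18

2's ancestor chain is 2, 18, 3, 8 and 7's is 7, 18, 3, 8; they first meet at 18.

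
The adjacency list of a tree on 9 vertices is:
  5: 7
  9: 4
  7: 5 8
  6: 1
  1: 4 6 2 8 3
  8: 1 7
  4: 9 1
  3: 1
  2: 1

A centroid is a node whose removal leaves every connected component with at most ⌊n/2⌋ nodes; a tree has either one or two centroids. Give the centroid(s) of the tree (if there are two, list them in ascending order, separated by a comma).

1

If 1 is removed the pieces have sizes 3, 2, 1, 1, 1, all ≤ ⌊9/2⌋ = 4.
Every other node leaves some component of size > 4, so the centroid is unique.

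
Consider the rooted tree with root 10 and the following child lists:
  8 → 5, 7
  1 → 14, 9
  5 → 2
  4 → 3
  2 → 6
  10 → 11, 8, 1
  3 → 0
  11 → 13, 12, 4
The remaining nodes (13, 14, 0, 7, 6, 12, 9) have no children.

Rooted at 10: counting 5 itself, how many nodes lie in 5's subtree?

3

The subtree rooted at 5 contains: 5, 2, 6 — 3 nodes.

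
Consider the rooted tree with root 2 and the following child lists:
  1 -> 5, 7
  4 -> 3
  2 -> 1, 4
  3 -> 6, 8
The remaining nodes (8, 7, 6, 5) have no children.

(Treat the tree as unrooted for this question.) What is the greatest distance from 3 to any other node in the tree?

Distances from 3 peak at 4, attained at 7 (5 also at distance 4).
3-4-2-1-7

4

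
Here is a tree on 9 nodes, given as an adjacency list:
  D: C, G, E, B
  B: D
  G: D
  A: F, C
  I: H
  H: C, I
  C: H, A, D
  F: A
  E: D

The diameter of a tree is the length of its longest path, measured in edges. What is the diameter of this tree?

Starting from F, a farthest node is G at distance 4.
One longest path: F - A - C - D - G.
So the diameter is 4.

4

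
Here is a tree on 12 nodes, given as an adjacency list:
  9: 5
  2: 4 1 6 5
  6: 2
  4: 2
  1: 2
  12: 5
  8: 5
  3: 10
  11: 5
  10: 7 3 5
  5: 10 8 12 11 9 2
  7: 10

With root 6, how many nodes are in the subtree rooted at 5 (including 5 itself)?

8

The subtree rooted at 5 contains: 5, 9, 8, 11, 10, 12, 7, 3 — 8 nodes.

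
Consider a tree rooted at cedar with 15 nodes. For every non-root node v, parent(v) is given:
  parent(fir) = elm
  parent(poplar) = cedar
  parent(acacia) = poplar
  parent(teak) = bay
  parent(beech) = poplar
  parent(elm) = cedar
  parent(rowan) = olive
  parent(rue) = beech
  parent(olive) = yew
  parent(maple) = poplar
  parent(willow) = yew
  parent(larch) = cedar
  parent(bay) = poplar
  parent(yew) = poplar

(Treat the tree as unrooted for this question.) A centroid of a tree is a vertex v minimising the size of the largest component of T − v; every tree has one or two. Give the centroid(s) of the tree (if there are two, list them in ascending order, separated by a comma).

Delete poplar: the remaining components have sizes 4, 4, 2, 2, 1, 1. Max 4 ≤ 7, so poplar is a centroid.
Every other node leaves some component of size > 7, so the centroid is unique.

poplar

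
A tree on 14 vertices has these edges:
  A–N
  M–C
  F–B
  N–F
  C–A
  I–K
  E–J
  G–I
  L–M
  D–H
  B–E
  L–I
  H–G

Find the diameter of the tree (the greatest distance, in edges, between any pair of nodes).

12

A longest path is D–H–G–I–L–M–C–A–N–F–B–E–J, with 12 edges.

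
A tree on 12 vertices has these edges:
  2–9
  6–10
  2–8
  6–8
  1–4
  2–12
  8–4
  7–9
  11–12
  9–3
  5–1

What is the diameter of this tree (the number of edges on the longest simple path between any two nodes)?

6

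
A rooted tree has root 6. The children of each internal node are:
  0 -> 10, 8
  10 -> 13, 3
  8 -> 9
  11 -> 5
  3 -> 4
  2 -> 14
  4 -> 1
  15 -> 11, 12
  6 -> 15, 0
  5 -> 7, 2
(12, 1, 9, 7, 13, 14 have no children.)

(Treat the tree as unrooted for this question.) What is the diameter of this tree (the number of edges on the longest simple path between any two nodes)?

10

BFS from 14 reaches 1 last, at distance 10; BFS from 1 confirms no node is farther.
Path: 14 – 2 – 5 – 11 – 15 – 6 – 0 – 10 – 3 – 4 – 1.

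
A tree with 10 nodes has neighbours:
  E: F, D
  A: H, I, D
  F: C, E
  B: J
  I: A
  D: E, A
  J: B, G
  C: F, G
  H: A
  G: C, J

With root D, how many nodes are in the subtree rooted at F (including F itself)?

5

F's subtree: {F, C, G, J, B}, size 5.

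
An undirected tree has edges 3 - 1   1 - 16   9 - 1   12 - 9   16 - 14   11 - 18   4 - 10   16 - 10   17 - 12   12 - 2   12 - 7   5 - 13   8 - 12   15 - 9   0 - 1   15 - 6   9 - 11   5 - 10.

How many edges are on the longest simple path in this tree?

7

BFS from 13 reaches 7 last, at distance 7; BFS from 7 confirms no node is farther.
Path: 13 – 5 – 10 – 16 – 1 – 9 – 12 – 7.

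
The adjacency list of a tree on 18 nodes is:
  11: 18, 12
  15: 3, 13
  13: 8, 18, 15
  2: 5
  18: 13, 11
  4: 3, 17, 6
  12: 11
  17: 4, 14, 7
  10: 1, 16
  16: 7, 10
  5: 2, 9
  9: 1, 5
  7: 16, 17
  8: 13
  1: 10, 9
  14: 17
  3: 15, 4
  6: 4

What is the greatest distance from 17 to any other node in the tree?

Distances from 17 peak at 7, attained at 2 (12 also at distance 7).
17 – 7 – 16 – 10 – 1 – 9 – 5 – 2

7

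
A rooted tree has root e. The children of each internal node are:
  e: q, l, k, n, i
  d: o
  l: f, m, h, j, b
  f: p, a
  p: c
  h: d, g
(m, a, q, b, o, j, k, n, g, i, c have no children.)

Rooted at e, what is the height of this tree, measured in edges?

A deepest node is c, reached by e–l–f–p–c.
That path has 4 edges, so the height is 4.

4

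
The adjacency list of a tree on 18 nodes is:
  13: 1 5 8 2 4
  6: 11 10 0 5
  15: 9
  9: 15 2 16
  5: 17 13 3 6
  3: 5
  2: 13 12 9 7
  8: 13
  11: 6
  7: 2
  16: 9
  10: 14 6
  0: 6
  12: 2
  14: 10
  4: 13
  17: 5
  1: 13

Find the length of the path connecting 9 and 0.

5

The path is 9–2–13–5–6–0, which has 5 edges.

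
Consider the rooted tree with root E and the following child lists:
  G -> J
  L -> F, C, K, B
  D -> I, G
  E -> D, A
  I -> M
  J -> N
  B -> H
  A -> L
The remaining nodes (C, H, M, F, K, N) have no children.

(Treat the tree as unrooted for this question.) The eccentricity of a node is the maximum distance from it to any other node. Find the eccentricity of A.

Distances from A peak at 5, attained at N.
A–E–D–G–J–N

5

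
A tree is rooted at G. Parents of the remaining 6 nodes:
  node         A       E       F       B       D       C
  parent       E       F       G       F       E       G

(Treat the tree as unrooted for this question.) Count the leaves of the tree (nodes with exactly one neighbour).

The leaves are A, B, C, D.
That is 4 leaves.

4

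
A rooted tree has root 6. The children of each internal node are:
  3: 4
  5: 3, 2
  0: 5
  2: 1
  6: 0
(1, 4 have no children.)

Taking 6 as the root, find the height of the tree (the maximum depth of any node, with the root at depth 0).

4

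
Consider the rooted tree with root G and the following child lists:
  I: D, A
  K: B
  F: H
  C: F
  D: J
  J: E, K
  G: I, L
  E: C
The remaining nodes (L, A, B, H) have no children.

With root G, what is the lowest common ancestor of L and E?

L's ancestor chain is L, G and E's is E, J, D, I, G; they first meet at G.

G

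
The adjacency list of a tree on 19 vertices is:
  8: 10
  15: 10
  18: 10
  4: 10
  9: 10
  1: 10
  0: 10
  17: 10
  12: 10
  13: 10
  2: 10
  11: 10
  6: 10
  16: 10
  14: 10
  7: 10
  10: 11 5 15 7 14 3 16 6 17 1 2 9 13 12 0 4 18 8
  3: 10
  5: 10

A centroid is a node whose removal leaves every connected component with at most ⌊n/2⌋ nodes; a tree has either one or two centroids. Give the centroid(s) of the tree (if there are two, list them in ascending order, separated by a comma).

Removing 10 splits the tree into components of sizes 1, 1, 1, 1, 1, 1, 1, 1, 1, 1, 1, 1, 1, 1, 1, 1, 1, 1; the largest is 1 ≤ ⌊19/2⌋ = 9.
No neighbour of 10 does as well, so 10 is the unique centroid.

10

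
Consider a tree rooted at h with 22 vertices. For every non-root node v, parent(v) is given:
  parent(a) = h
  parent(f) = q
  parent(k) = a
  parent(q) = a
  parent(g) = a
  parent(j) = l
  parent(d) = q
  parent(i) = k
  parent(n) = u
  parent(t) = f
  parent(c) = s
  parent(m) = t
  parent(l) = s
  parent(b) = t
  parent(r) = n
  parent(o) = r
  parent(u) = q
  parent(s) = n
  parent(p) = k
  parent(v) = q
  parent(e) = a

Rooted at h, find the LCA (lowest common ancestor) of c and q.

q

Ancestors of c (toward the root): c, s, n, u, q, a, h.
Ancestors of q: q, a, h.
The deepest node appearing in both lists is q.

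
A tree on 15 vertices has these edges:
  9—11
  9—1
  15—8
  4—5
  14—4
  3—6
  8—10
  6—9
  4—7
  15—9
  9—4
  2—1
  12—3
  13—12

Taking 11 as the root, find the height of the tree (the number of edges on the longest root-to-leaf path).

A deepest node is 13, reached by 11–9–6–3–12–13.
That path has 5 edges, so the height is 5.

5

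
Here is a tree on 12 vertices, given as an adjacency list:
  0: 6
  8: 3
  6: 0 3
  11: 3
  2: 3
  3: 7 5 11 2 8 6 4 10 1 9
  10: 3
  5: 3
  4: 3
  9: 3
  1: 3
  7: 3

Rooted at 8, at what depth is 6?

8 – 3 – 6 — 2 edges.

2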